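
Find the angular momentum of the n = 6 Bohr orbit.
6.3274e-34 J·s (or 6ℏ)

In the Bohr model, angular momentum is quantized:
L = nℏ

where ℏ = h/(2π) = 1.054572e-34 J·s

For n = 6:
L = 6 × 1.054572e-34 J·s
L = 6.3274e-34 J·s

This can also be written as L = 6ℏ.
The angular momentum is an integer multiple of the reduced Planck constant.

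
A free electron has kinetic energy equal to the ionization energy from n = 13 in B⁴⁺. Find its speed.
8.414e+05 m/s (or 0.280668% of c)

The binding energy at n = 13 for B⁴⁺ is:
E_13 = -13.6057 × 5²/13² = -2.01267751 eV
|E_13| = 2.01267751 eV

Convert to Joules:
KE = 2.01267751 eV × (1.602177 × 10⁻¹⁹ J/eV) = 3.22467e-19 J

Using KE = ½mv²:
v = √(2·KE/m_e)
v = √(2 × 3.22467e-19 J / 9.10938 × 10⁻³¹ kg)
v = 8.414e+05 m/s

This is approximately 0.280668% the speed of light.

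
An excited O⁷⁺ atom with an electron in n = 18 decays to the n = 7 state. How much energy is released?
15.0832 eV

The energy levels are E_n = -13.6057 Z² eV / n².

Energy at n = 18: E_18 = -13.6057 × 8² / 18² = -2.6875457 eV
Energy at n = 7: E_7 = -13.6057 × 8² / 7² = -17.7707102 eV

For emission (electron falling to lower state), the photon energy is:
E_photon = E_18 - E_7 = |-2.6875457 - (-17.7707102)|
E_photon = 15.0832 eV

This energy is carried away by the emitted photon.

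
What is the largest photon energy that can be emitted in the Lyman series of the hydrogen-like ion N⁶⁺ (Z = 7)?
666.6793 eV

The series limit corresponds to the transition from n = ∞ to n = 1.
This is the highest energy (shortest wavelength) transition in the Lyman series.

E_∞ = 0 eV
E_1 = -13.6057 × 7² / 1² = -666.6793 eV

Energy at series limit:
ΔE = E_∞ - E_1 = 0 - (-666.6793) = 666.6793 eV

This energy equals the ionization energy from the n = 1 state of N⁶⁺.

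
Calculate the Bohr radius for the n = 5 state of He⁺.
0.661472 nm (or 6.614715 Å)

The Bohr radius formula is:
r_n = n² a₀ / Z

where a₀ = 0.052917721 nm is the Bohr radius.

For He⁺ (Z = 2) at n = 5:
r_5 = 5² × 0.052917721 nm / 2
r_5 = 25 × 0.052917721 nm / 2
r_5 = 1.3229430 nm / 2
r_5 = 0.661472 nm

The electron orbits at approximately 0.661472 nm from the nucleus.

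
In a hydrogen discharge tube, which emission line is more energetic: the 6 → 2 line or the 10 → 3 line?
6 → 2

Calculate the energy for each transition:

Transition 6 → 2:
ΔE₁ = |E_2 - E_6| = |-13.6057/2² - (-13.6057/6²)|
ΔE₁ = |-3.401425000000 - (-0.377936111111)| = 3.023488889 eV

Transition 10 → 3:
ΔE₂ = |E_3 - E_10| = |-13.6057/3² - (-13.6057/10²)|
ΔE₂ = |-1.511744444444 - (-0.136057000000)| = 1.375687444 eV

Since 3.023488889 eV > 1.375687444 eV, the transition 6 → 2 emits the more energetic photon.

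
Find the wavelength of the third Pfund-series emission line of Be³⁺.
233.6577 nm

The lines of a series are numbered from the longest wavelength (smallest ΔE) outward; the third line is the transition from n = n_f + 3 to n_f.
The Pfund series has all transitions ending at n_f = 5.

For Be³⁺ (Z = 4), the third line (γ-line) is the jump from n = 8 to n = 5:
E_8 = -13.6057 × 4² / 8² = -3.40142500 eV
E_5 = -13.6057 × 4² / 5² = -8.70764800 eV
ΔE = E_8 - E_5 = 5.30622300 eV

λ = hc/E = 1239.84 eV·nm / 5.30622300 eV
λ = 233.6577 nm

This is the γ-line of the Pfund series in Be³⁺.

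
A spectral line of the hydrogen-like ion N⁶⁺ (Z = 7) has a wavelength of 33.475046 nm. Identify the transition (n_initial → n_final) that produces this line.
n = 12 → n = 4

First, find the photon energy from the wavelength (hc = 1239.84 eV·nm):
E = hc/λ = 1239.84 eV·nm / 33.475046 nm = 37.037738 eV

The energy levels of N⁶⁺ satisfy E_n = -13.6057 × 7² / n² eV, so an emission n_i → n_f releases
ΔE = 13.6057 × 7² × (1/n_f² − 1/n_i²) eV.

Setting ΔE equal to the photon energy:
1/n_f² − 1/n_i² = 37.037738 / (13.6057 × 7²) = 0.055555554

Since 1/n_i² must be positive, we need 1/n_f² > 0.055555554, i.e. n_f ≤ 4. For each allowed n_f, solve n_i = (1/n_f² − 0.055555554)^(−1/2) and check whether it is a whole number:
  n_f = 1: 1/n_i² = 1.000000000 − 0.055555554 = 0.944444446 → n_i = 1.029  (not an integer) ✗
  n_f = 2: 1/n_i² = 0.250000000 − 0.055555554 = 0.194444446 → n_i = 2.268  (not an integer) ✗
  n_f = 3: 1/n_i² = 0.111111111 − 0.055555554 = 0.055555557 → n_i = 4.243  (not an integer) ✗
  n_f = 4: 1/n_i² = 0.062500000 − 0.055555554 = 0.006944446 → n_i = 12.000  → integer, n_i = 12 ✓

Only n_f = 4 gives an integer upper level, n_i = 12.

The transition is from n = 12 to n = 4 (emission).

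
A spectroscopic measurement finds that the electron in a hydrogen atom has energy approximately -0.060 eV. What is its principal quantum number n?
n = 15

The exact energy levels follow E_n = -13.6057 eV / n².

The measured value (-0.060 eV) is reported to only 2 significant figures, so we must test candidate n values and see which one matches to that precision.

Candidate energies:
  n = 13:  E = -13.6057/13² = -0.080507 eV
  n = 14:  E = -13.6057/14² = -0.069417 eV
  n = 15:  E = -13.6057/15² = -0.060470 eV  ← matches
  n = 16:  E = -13.6057/16² = -0.053147 eV
  n = 17:  E = -13.6057/17² = -0.047079 eV

Checking against the measurement of -0.060 eV (2 sig figs), only n = 15 agrees:
E_15 = -0.060470 eV, which rounds to -0.060 eV ✓

Therefore n = 15.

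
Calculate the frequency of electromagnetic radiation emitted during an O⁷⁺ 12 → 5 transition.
6.95985e+15 Hz

First, find the transition energy:
E_12 = -13.6057 × 8² / 12² = -6.0469778 eV
E_5 = -13.6057 × 8² / 5² = -34.8305920 eV
|ΔE| = |E_5 - E_12| = 28.7836142 eV

Convert to Joules: E = 28.7836142 eV × (1.602177 × 10⁻¹⁹ J/eV) = 4.6116445e-18 J

Using E = hf:
f = E/h = 4.6116445e-18 J / (6.62607 × 10⁻³⁴ J·s)
f = 6.95985e+15 Hz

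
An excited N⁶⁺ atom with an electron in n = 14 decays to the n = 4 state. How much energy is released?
38.2660 eV

The energy levels are E_n = -13.6057 Z² eV / n².

Energy at n = 14: E_14 = -13.6057 × 7² / 14² = -3.4014250 eV
Energy at n = 4: E_4 = -13.6057 × 7² / 4² = -41.6674563 eV

For emission (electron falling to lower state), the photon energy is:
E_photon = E_14 - E_4 = |-3.4014250 - (-41.6674563)|
E_photon = 38.2660 eV

This energy is carried away by the emitted photon.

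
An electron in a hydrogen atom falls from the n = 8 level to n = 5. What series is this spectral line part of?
Pfund series

The spectral series in hydrogen are named based on the final (lower) energy level:
- Lyman series: n_final = 1 (ultraviolet)
- Balmer series: n_final = 2 (visible/near-UV)
- Paschen series: n_final = 3 (infrared)
- Brackett series: n_final = 4 (infrared)
- Pfund series: n_final = 5 (far infrared)

Since this transition ends at n = 5, it belongs to the Pfund series.

For reference, this 8 → 5 line has photon energy
ΔE = 13.6057 eV × (1/5² - 1/8²) = 0.3316389375 eV,
corresponding to wavelength λ = hc/ΔE = 1239.84 eV·nm / 0.3316389375 eV = 3738.5236 nm in the far infrared region.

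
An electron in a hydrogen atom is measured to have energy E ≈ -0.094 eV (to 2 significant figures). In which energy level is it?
n = 12

The exact energy levels follow E_n = -13.6057 eV / n².

The measured value (-0.094 eV) is reported to only 2 significant figures, so we must test candidate n values and see which one matches to that precision.

Candidate energies:
  n = 10:  E = -13.6057/10² = -0.13606 eV
  n = 11:  E = -13.6057/11² = -0.11244 eV
  n = 12:  E = -13.6057/12² = -0.09448 eV  ← matches
  n = 13:  E = -13.6057/13² = -0.08051 eV
  n = 14:  E = -13.6057/14² = -0.06942 eV

Checking against the measurement of -0.094 eV (2 sig figs), only n = 12 agrees:
E_12 = -0.09448 eV, which rounds to -0.094 eV ✓

Therefore n = 12.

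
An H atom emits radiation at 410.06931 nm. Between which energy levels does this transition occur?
n = 6 → n = 2

First, find the photon energy from the wavelength (hc = 1239.84 eV·nm):
E = hc/λ = 1239.84 eV·nm / 410.06931 nm = 3.0234889 eV

The energy levels of hydrogen satisfy E_n = -13.6057 / n² eV, so an emission n_i → n_f releases
ΔE = 13.6057 × (1/n_f² − 1/n_i²) eV.

Setting ΔE equal to the photon energy:
1/n_f² − 1/n_i² = 3.0234889 / 13.6057 = 0.22222222

Since 1/n_i² must be positive, we need 1/n_f² > 0.22222222, i.e. n_f ≤ 2. For each allowed n_f, solve n_i = (1/n_f² − 0.22222222)^(−1/2) and check whether it is a whole number:
  n_f = 1: 1/n_i² = 1.00000000 − 0.22222222 = 0.77777778 → n_i = 1.134  (not an integer) ✗
  n_f = 2: 1/n_i² = 0.25000000 − 0.22222222 = 0.02777778 → n_i = 6.000  → integer, n_i = 6 ✓

Only n_f = 2 gives an integer upper level, n_i = 6.

The transition is from n = 6 to n = 2 (emission).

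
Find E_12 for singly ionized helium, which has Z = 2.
-0.377936 eV

For hydrogen-like ions, the energy levels scale with Z²:
E_n = -13.6057 Z² / n² eV

For He⁺ (Z = 2) at n = 12:
E_12 = -13.6057 × 2² / 12²
E_12 = -13.6057 × 4 / 144
E_12 = -54.4228 / 144
E_12 = -0.377936 eV

The energy is 4 times more negative than hydrogen at the same n due to the stronger nuclear charge.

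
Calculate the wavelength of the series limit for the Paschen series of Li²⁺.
91.12651 nm

The series limit corresponds to the transition from n = ∞ to n = 3.
This is the highest energy (shortest wavelength) transition in the Paschen series.

E_∞ = 0 eV
E_3 = -13.6057 × 3² / 3² = -13.6057000 eV

Energy at series limit:
ΔE = E_∞ - E_3 = 0 - (-13.6057000) = 13.6057000 eV
λ = hc/E = 1239.84 eV·nm / 13.6057000 eV = 91.12651 nm

This energy equals the ionization energy from the n = 3 state of Li²⁺.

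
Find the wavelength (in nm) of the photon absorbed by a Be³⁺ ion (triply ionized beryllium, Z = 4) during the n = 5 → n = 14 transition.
163.20172 nm

First, find the transition energy using E_n = -13.6057 Z² / n² eV:
E_5 = -13.6057 × 4² / 5² = -8.707648000 eV
E_14 = -13.6057 × 4² / 14² = -1.110669388 eV

Photon energy: |ΔE| = |E_14 - E_5| = 7.596978612 eV

Convert to wavelength using E = hc/λ with hc = 1239.84 eV·nm:
λ = hc/E = 1239.84 eV·nm / 7.596978612 eV
λ = 163.20172 nm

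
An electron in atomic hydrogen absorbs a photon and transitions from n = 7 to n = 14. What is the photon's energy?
0.208 eV

The energy levels of a hydrogen-like atom are E_n = -13.6057 eV / n².

Energy at n = 7: E_7 = -13.6057 / 7² = -0.277667 eV
Energy at n = 14: E_14 = -13.6057 / 14² = -0.069417 eV

The excitation energy is the difference:
ΔE = E_14 - E_7
ΔE = -0.069417 - (-0.277667)
ΔE = 0.208 eV

Since this is positive, energy must be absorbed (photon absorption).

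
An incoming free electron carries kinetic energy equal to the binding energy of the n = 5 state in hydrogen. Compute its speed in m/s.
4.38e+05 m/s (or 0.15% of c)

The binding energy at n = 5 for hydrogen is:
E_5 = -13.6057/5² = -0.544228 eV
|E_5| = 0.544228 eV

Convert to Joules:
KE = 0.544228 eV × (1.602177 × 10⁻¹⁹ J/eV) = 8.7195e-20 J

Using KE = ½mv²:
v = √(2·KE/m_e)
v = √(2 × 8.7195e-20 J / 9.10938 × 10⁻³¹ kg)
v = 4.38e+05 m/s

This is approximately 0.15% the speed of light.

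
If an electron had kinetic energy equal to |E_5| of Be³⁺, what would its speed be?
1.75e+06 m/s (or 0.58378% of c)

The binding energy at n = 5 for Be³⁺ is:
E_5 = -13.6057 × 4²/5² = -8.7076480 eV
|E_5| = 8.7076480 eV

Convert to Joules:
KE = 8.7076480 eV × (1.602177 × 10⁻¹⁹ J/eV) = 1.3951e-18 J

Using KE = ½mv²:
v = √(2·KE/m_e)
v = √(2 × 1.3951e-18 J / 9.10938 × 10⁻³¹ kg)
v = 1.75e+06 m/s

This is approximately 0.58378% the speed of light.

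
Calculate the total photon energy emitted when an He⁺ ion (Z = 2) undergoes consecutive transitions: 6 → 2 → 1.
52.91 eV

The energy levels of He⁺ are E_n = -13.6057 × 2² / n² eV.

First transition (6 → 2):
ΔE₁ = |E_2 - E_6|
ΔE₁ = |-13.60570000 - (-1.51174444)| = 12.09396 eV

Second transition (2 → 1):
ΔE₂ = |E_1 - E_2|
ΔE₂ = |-54.42280000 - (-13.60570000)| = 40.81710 eV

Total energy released:
E_total = ΔE₁ + ΔE₂ = 12.09396 + 40.81710 = 52.91 eV

Note: This equals the direct transition 6 → 1: 52.91 eV ✓
Energy is conserved regardless of the path taken.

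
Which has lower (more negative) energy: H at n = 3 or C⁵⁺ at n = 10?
C⁵⁺ at n = 10 (E = -4.898 eV)

Using E_n = -13.6057 Z² / n² eV:

H (Z = 1) at n = 3:
E = -13.6057 × 1² / 3² = -13.6057 × 1 / 9 = -1.511744 eV

C⁵⁺ (Z = 6) at n = 10:
E = -13.6057 × 6² / 10² = -13.6057 × 36 / 100 = -4.898052 eV

Since -4.898052 eV < -1.511744 eV,
C⁵⁺ at n = 10 is more tightly bound (requires more energy to ionize).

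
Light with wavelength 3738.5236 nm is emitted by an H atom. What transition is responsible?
n = 8 → n = 5

First, find the photon energy from the wavelength (hc = 1239.84 eV·nm):
E = hc/λ = 1239.84 eV·nm / 3738.5236 nm = 0.33163894 eV

The energy levels of hydrogen satisfy E_n = -13.6057 / n² eV, so an emission n_i → n_f releases
ΔE = 13.6057 × (1/n_f² − 1/n_i²) eV.

Setting ΔE equal to the photon energy:
1/n_f² − 1/n_i² = 0.33163894 / 13.6057 = 0.024375000

Since 1/n_i² must be positive, we need 1/n_f² > 0.024375000, i.e. n_f ≤ 6. For each allowed n_f, solve n_i = (1/n_f² − 0.024375000)^(−1/2) and check whether it is a whole number:
  n_f = 1: 1/n_i² = 1.000000000 − 0.024375000 = 0.975625000 → n_i = 1.012  (not an integer) ✗
  n_f = 2: 1/n_i² = 0.250000000 − 0.024375000 = 0.225625000 → n_i = 2.105  (not an integer) ✗
  n_f = 3: 1/n_i² = 0.111111111 − 0.024375000 = 0.086736111 → n_i = 3.395  (not an integer) ✗
  n_f = 4: 1/n_i² = 0.062500000 − 0.024375000 = 0.038125000 → n_i = 5.121  (not an integer) ✗
  n_f = 5: 1/n_i² = 0.040000000 − 0.024375000 = 0.015625000 → n_i = 8.000  → integer, n_i = 8 ✓
  n_f = 6: 1/n_i² = 0.027777778 − 0.024375000 = 0.003402778 → n_i = 17.143  (not an integer) ✗

Only n_f = 5 gives an integer upper level, n_i = 8.

The transition is from n = 8 to n = 5 (emission).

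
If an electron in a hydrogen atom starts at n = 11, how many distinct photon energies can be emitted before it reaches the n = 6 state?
15

The electron can occupy levels n = 6, 7, ..., 11 during de-excitation — that is m = 11 - 6 + 1 = 6 distinct levels.

The number of distinct spectral lines equals the number of ways to choose 2 of these m levels (each pair gives one possible emission transition):

Number of lines = m(m-1)/2 = 6×5/2 = 15

These correspond to all possible transitions between the 6 levels:
11 → 10, 11 → 9, 11 → 8, 11 → 7, 11 → 6, 10 → 9, 10 → 8, 10 → 7...

Each transition produces a photon with a unique energy (and thus wavelength). This count does not depend on Z.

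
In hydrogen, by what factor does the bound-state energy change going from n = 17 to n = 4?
18.0625

Using E_n = -13.6057 Z² / n² eV with Z = 1:

E_4 = -13.6057 / 4² = -13.6057 / 16 = -0.850356250 eV
E_17 = -13.6057 / 17² = -13.6057 / 289 = -0.047078547 eV

The ratio is:
E_4/E_17 = (-0.850356250) / (-0.047078547)
E_4/E_17 = (-13.6057/16) / (-13.6057/289)
E_4/E_17 = 289/16
E_4/E_17 = 18.0625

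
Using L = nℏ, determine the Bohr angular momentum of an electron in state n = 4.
4.2183e-34 J·s (or 4ℏ)

In the Bohr model, angular momentum is quantized:
L = nℏ

where ℏ = h/(2π) = 1.054572e-34 J·s

For n = 4:
L = 4 × 1.054572e-34 J·s
L = 4.2183e-34 J·s

This can also be written as L = 4ℏ.
The angular momentum is an integer multiple of the reduced Planck constant.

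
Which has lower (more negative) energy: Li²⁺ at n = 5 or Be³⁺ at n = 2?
Be³⁺ at n = 2 (E = -54.42 eV)

Using E_n = -13.6057 Z² / n² eV:

Li²⁺ (Z = 3) at n = 5:
E = -13.6057 × 3² / 5² = -13.6057 × 9 / 25 = -4.89805 eV

Be³⁺ (Z = 4) at n = 2:
E = -13.6057 × 4² / 2² = -13.6057 × 16 / 4 = -54.42280 eV

Since -54.42280 eV < -4.89805 eV,
Be³⁺ at n = 2 is more tightly bound (requires more energy to ionize).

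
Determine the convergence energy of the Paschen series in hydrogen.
1.51 eV

The series limit corresponds to the transition from n = ∞ to n = 3.
This is the highest energy (shortest wavelength) transition in the Paschen series.

E_∞ = 0 eV
E_3 = -13.6057 / 3² = -1.51 eV

Energy at series limit:
ΔE = E_∞ - E_3 = 0 - (-1.51) = 1.51 eV

This energy equals the ionization energy from the n = 3 state of hydrogen.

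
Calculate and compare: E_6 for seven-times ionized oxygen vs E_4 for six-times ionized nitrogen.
N⁶⁺ at n = 4 (E = -41.667456 eV)

Using E_n = -13.6057 Z² / n² eV:

O⁷⁺ (Z = 8) at n = 6:
E = -13.6057 × 8² / 6² = -13.6057 × 64 / 36 = -24.187911111 eV

N⁶⁺ (Z = 7) at n = 4:
E = -13.6057 × 7² / 4² = -13.6057 × 49 / 16 = -41.667456250 eV

Since -41.667456250 eV < -24.187911111 eV,
N⁶⁺ at n = 4 is more tightly bound (requires more energy to ionize).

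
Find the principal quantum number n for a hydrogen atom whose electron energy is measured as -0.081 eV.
n = 13

The exact energy levels follow E_n = -13.6057 eV / n².

The measured value (-0.081 eV) is reported to only 2 significant figures, so we must test candidate n values and see which one matches to that precision.

Candidate energies:
  n = 11:  E = -13.6057/11² = -0.11244 eV
  n = 12:  E = -13.6057/12² = -0.09448 eV
  n = 13:  E = -13.6057/13² = -0.08051 eV  ← matches
  n = 14:  E = -13.6057/14² = -0.06942 eV
  n = 15:  E = -13.6057/15² = -0.06047 eV

Checking against the measurement of -0.081 eV (2 sig figs), only n = 13 agrees:
E_13 = -0.08051 eV, which rounds to -0.081 eV ✓

Therefore n = 13.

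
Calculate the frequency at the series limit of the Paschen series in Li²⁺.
3.290e+15 Hz

The series limit corresponds to the transition from n = ∞ to n = 3.
This is the highest energy (shortest wavelength) transition in the Paschen series.

E_∞ = 0 eV
E_3 = -13.6057 × 3² / 3² = -13.605700 eV

Energy at series limit:
ΔE = E_∞ - E_3 = 0 - (-13.605700) = 13.605700 eV
E = 13.605700 eV × (1.602177 × 10⁻¹⁹ J/eV) = 2.17987e-18 J
f = E/h = 2.17987e-18 J / (6.62607 × 10⁻³⁴ J·s) = 3.290e+15 Hz

This energy equals the ionization energy from the n = 3 state of Li²⁺.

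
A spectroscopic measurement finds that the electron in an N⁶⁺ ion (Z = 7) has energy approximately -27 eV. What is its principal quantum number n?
n = 5

The exact energy levels follow E_n = -13.6057 Z² / n² eV with Z = 7.

The measured value (-27 eV) is reported to only 2 significant figures, so we must test candidate n values and see which one matches to that precision.

Candidate energies:
  n = 3:  E = -13.6057 × 7² / 3² = -74.07548 eV
  n = 4:  E = -13.6057 × 7² / 4² = -41.66746 eV
  n = 5:  E = -13.6057 × 7² / 5² = -26.66717 eV  ← matches
  n = 6:  E = -13.6057 × 7² / 6² = -18.51887 eV
  n = 7:  E = -13.6057 × 7² / 7² = -13.60570 eV

Checking against the measurement of -27 eV (2 sig figs), only n = 5 agrees:
E_5 = -26.66717 eV, which rounds to -27 eV ✓

Therefore n = 5.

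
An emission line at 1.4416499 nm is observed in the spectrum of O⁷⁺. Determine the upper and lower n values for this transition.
n = 9 → n = 1

First, find the photon energy from the wavelength (hc = 1239.84 eV·nm):
E = hc/λ = 1239.84 eV·nm / 1.4416499 nm = 860.01463 eV

The energy levels of O⁷⁺ satisfy E_n = -13.6057 × 8² / n² eV, so an emission n_i → n_f releases
ΔE = 13.6057 × 8² × (1/n_f² − 1/n_i²) eV.

Setting ΔE equal to the photon energy:
1/n_f² − 1/n_i² = 860.01463 / (13.6057 × 8²) = 0.98765434

Since 1/n_i² must be positive, we need 1/n_f² > 0.98765434, i.e. n_f ≤ 1. For each allowed n_f, solve n_i = (1/n_f² − 0.98765434)^(−1/2) and check whether it is a whole number:
  n_f = 1: 1/n_i² = 1.00000000 − 0.98765434 = 0.01234566 → n_i = 9.000  → integer, n_i = 9 ✓

Only n_f = 1 gives an integer upper level, n_i = 9.

The transition is from n = 9 to n = 1 (emission).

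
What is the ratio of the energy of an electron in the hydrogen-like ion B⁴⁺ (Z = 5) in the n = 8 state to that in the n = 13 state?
2.640625

Using E_n = -13.6057 Z² / n² eV with Z = 5:

E_8 = -13.6057 × 5² / 8² = -340.1425 / 64 = -5.31472656 eV
E_13 = -13.6057 × 5² / 13² = -340.1425 / 169 = -2.01267751 eV

The ratio is:
E_8/E_13 = (-5.31472656) / (-2.01267751)
E_8/E_13 = (-340.1425/64) / (-340.1425/169)
E_8/E_13 = 169/64
E_8/E_13 = 2.640625
(Note: the Z² factors cancel in the ratio.)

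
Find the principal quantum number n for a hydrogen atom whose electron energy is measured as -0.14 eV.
n = 10

The exact energy levels follow E_n = -13.6057 eV / n².

The measured value (-0.14 eV) is reported to only 2 significant figures, so we must test candidate n values and see which one matches to that precision.

Candidate energies:
  n = 8:  E = -13.6057/8² = -0.21259 eV
  n = 9:  E = -13.6057/9² = -0.16797 eV
  n = 10:  E = -13.6057/10² = -0.13606 eV  ← matches
  n = 11:  E = -13.6057/11² = -0.11244 eV
  n = 12:  E = -13.6057/12² = -0.09448 eV

Checking against the measurement of -0.14 eV (2 sig figs), only n = 10 agrees:
E_10 = -0.13606 eV, which rounds to -0.14 eV ✓

Therefore n = 10.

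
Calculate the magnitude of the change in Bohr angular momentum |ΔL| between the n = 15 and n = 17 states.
2.11e-34 J·s (or 2ℏ)

In the Bohr model, L_n = nℏ where ℏ = 1.0546e-34 J·s.

L_17 = 17ℏ = 1.7928e-33 J·s
L_15 = 15ℏ = 1.5819e-33 J·s

ΔL = L_17 - L_15 = (17 - 15)ℏ = 2ℏ
ΔL = 2 × 1.0546e-34 J·s = 2.11e-34 J·s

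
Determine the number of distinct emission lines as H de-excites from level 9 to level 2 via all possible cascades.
28

The electron can occupy levels n = 2, 3, ..., 9 during de-excitation — that is m = 9 - 2 + 1 = 8 distinct levels.

The number of distinct spectral lines equals the number of ways to choose 2 of these m levels (each pair gives one possible emission transition):

Number of lines = m(m-1)/2 = 8×7/2 = 28

These correspond to all possible transitions between the 8 levels:
9 → 8, 9 → 7, 9 → 6, 9 → 5, 9 → 4, 9 → 3, 9 → 2, 8 → 7...

Each transition produces a photon with a unique energy (and thus wavelength). This count does not depend on Z.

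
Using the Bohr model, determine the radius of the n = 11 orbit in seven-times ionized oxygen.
0.8004 nm (or 8.0038 Å)

The Bohr radius formula is:
r_n = n² a₀ / Z

where a₀ = 0.0529177 nm is the Bohr radius.

For O⁷⁺ (Z = 8) at n = 11:
r_11 = 11² × 0.0529177 nm / 8
r_11 = 121 × 0.0529177 nm / 8
r_11 = 6.40304 nm / 8
r_11 = 0.8004 nm

The electron orbits at approximately 0.8004 nm from the nucleus.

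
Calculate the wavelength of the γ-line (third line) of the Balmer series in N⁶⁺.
8.855832 nm

The lines of a series are numbered from the longest wavelength (smallest ΔE) outward; the third line is the transition from n = n_f + 3 to n_f.
The Balmer series has all transitions ending at n_f = 2.

For N⁶⁺ (Z = 7), the third line (γ-line) is the jump from n = 5 to n = 2:
E_5 = -13.6057 × 7² / 5² = -26.66717200 eV
E_2 = -13.6057 × 7² / 2² = -166.66982500 eV
ΔE = E_5 - E_2 = 140.00265300 eV

λ = hc/E = 1239.84 eV·nm / 140.00265300 eV
λ = 8.855832 nm

This is the γ-line of the Balmer series in N⁶⁺.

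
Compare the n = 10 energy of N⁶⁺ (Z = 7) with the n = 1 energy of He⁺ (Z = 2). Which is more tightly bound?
He⁺ at n = 1 (E = -54.42280 eV)

Using E_n = -13.6057 Z² / n² eV:

N⁶⁺ (Z = 7) at n = 10:
E = -13.6057 × 7² / 10² = -13.6057 × 49 / 100 = -6.66679300 eV

He⁺ (Z = 2) at n = 1:
E = -13.6057 × 2² / 1² = -13.6057 × 4 / 1 = -54.42280000 eV

Since -54.42280000 eV < -6.66679300 eV,
He⁺ at n = 1 is more tightly bound (requires more energy to ionize).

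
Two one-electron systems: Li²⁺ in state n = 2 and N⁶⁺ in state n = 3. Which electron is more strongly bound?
N⁶⁺ at n = 3 (E = -74.075 eV)

Using E_n = -13.6057 Z² / n² eV:

Li²⁺ (Z = 3) at n = 2:
E = -13.6057 × 3² / 2² = -13.6057 × 9 / 4 = -30.612825 eV

N⁶⁺ (Z = 7) at n = 3:
E = -13.6057 × 7² / 3² = -13.6057 × 49 / 9 = -74.075478 eV

Since -74.075478 eV < -30.612825 eV,
N⁶⁺ at n = 3 is more tightly bound (requires more energy to ionize).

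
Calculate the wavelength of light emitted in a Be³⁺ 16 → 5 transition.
157.79 nm

First, find the transition energy using E_n = -13.6057 Z² / n² eV:
E_16 = -13.6057 × 4² / 16² = -0.850356 eV
E_5 = -13.6057 × 4² / 5² = -8.707648 eV

Photon energy: |ΔE| = |E_5 - E_16| = 7.857292 eV

Convert to wavelength using E = hc/λ with hc = 1239.84 eV·nm:
λ = hc/E = 1239.84 eV·nm / 7.857292 eV
λ = 157.79 nm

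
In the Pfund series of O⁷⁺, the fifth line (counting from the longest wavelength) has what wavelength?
47.46 nm

The lines of a series are numbered from the longest wavelength (smallest ΔE) outward; the fifth line is the transition from n = n_f + 5 to n_f.
The Pfund series has all transitions ending at n_f = 5.

For O⁷⁺ (Z = 8), the fifth line (ε-line) is the jump from n = 10 to n = 5:
E_10 = -13.6057 × 8² / 10² = -8.7076 eV
E_5 = -13.6057 × 8² / 5² = -34.8306 eV
ΔE = E_10 - E_5 = 26.1230 eV

λ = hc/E = 1239.84 eV·nm / 26.1230 eV
λ = 47.46 nm

This is the ε-line of the Pfund series in O⁷⁺.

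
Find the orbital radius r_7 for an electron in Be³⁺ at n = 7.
0.6482 nm (or 6.4824 Å)

The Bohr radius formula is:
r_n = n² a₀ / Z

where a₀ = 0.0529177 nm is the Bohr radius.

For Be³⁺ (Z = 4) at n = 7:
r_7 = 7² × 0.0529177 nm / 4
r_7 = 49 × 0.0529177 nm / 4
r_7 = 2.59297 nm / 4
r_7 = 0.6482 nm

The electron orbits at approximately 0.6482 nm from the nucleus.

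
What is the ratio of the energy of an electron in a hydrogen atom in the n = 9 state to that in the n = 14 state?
2.420

Using E_n = -13.6057 Z² / n² eV with Z = 1:

E_9 = -13.6057 / 9² = -13.6057 / 81 = -0.167971605 eV
E_14 = -13.6057 / 14² = -13.6057 / 196 = -0.069416837 eV

The ratio is:
E_9/E_14 = (-0.167971605) / (-0.069416837)
E_9/E_14 = (-13.6057/81) / (-13.6057/196)
E_9/E_14 = 196/81
E_9/E_14 = 2.420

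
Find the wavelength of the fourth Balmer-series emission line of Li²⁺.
45.563 nm

The lines of a series are numbered from the longest wavelength (smallest ΔE) outward; the fourth line is the transition from n = n_f + 4 to n_f.
The Balmer series has all transitions ending at n_f = 2.

For Li²⁺ (Z = 3), the fourth line (δ-line) is the jump from n = 6 to n = 2:
E_6 = -13.6057 × 3² / 6² = -3.40143 eV
E_2 = -13.6057 × 3² / 2² = -30.61283 eV
ΔE = E_6 - E_2 = 27.21140 eV

λ = hc/E = 1239.84 eV·nm / 27.21140 eV
λ = 45.563 nm

This is the δ-line of the Balmer series in Li²⁺.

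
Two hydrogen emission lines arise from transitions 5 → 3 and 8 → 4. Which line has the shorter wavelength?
5 → 3

Calculate the energy for each transition:

Transition 5 → 3:
ΔE₁ = |E_3 - E_5| = |-13.6057/3² - (-13.6057/5²)|
ΔE₁ = |-1.511744444 - (-0.544228000)| = 0.967516 eV

Transition 8 → 4:
ΔE₂ = |E_4 - E_8| = |-13.6057/4² - (-13.6057/8²)|
ΔE₂ = |-0.850356250 - (-0.212589063)| = 0.637767 eV

Since 0.967516 eV > 0.637767 eV, the transition 5 → 3 emits the more energetic photon.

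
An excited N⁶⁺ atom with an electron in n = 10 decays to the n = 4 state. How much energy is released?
35.00 eV

The energy levels are E_n = -13.6057 Z² eV / n².

Energy at n = 10: E_10 = -13.6057 × 7² / 10² = -6.66679 eV
Energy at n = 4: E_4 = -13.6057 × 7² / 4² = -41.66746 eV

For emission (electron falling to lower state), the photon energy is:
E_photon = E_10 - E_4 = |-6.66679 - (-41.66746)|
E_photon = 35.00 eV

This energy is carried away by the emitted photon.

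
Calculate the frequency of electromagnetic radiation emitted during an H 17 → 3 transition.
3.54155e+14 Hz

First, find the transition energy:
E_17 = -13.6057 / 17² = -0.04707855 eV
E_3 = -13.6057 / 3² = -1.51174444 eV
|ΔE| = |E_3 - E_17| = 1.46466589 eV

Convert to Joules: E = 1.46466589 eV × (1.602177 × 10⁻¹⁹ J/eV) = 2.3466540e-19 J

Using E = hf:
f = E/h = 2.3466540e-19 J / (6.62607 × 10⁻³⁴ J·s)
f = 3.54155e+14 Hz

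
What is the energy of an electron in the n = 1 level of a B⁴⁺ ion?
-340.143 eV

For hydrogen-like ions, the energy levels scale with Z²:
E_n = -13.6057 Z² / n² eV

For B⁴⁺ (Z = 5) at n = 1:
E_1 = -13.6057 × 5² / 1²
E_1 = -13.6057 × 25 / 1
E_1 = -340.1425 / 1
E_1 = -340.143 eV

The energy is 25 times more negative than hydrogen at the same n due to the stronger nuclear charge.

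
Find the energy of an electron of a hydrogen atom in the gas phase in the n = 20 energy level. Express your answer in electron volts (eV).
-0.03 eV

The energy levels of a hydrogen-like atom are given by:
E_n = -13.6057 eV / n²

For n = 20:
E_20 = -13.6057 eV / 20²
E_20 = -13.6057 eV / 400
E_20 = -0.03 eV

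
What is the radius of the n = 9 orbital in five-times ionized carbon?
0.7144 nm (or 7.1439 Å)

The Bohr radius formula is:
r_n = n² a₀ / Z

where a₀ = 0.0529177 nm is the Bohr radius.

For C⁵⁺ (Z = 6) at n = 9:
r_9 = 9² × 0.0529177 nm / 6
r_9 = 81 × 0.0529177 nm / 6
r_9 = 4.28633 nm / 6
r_9 = 0.7144 nm

The electron orbits at approximately 0.7144 nm from the nucleus.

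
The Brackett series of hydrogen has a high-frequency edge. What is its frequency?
2.0562e+14 Hz

The series limit corresponds to the transition from n = ∞ to n = 4.
This is the highest energy (shortest wavelength) transition in the Brackett series.

E_∞ = 0 eV
E_4 = -13.6057 / 4² = -0.85035625 eV

Energy at series limit:
ΔE = E_∞ - E_4 = 0 - (-0.85035625) = 0.85035625 eV
E = 0.85035625 eV × (1.602177 × 10⁻¹⁹ J/eV) = 1.362421e-19 J
f = E/h = 1.362421e-19 J / (6.62607 × 10⁻³⁴ J·s) = 2.0562e+14 Hz

This energy equals the ionization energy from the n = 4 state of hydrogen.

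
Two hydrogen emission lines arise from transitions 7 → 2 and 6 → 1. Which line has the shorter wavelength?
6 → 1

Calculate the energy for each transition:

Transition 7 → 2:
ΔE₁ = |E_2 - E_7| = |-13.6057/2² - (-13.6057/7²)|
ΔE₁ = |-3.401425000000 - (-0.277667346939)| = 3.123757653 eV

Transition 6 → 1:
ΔE₂ = |E_1 - E_6| = |-13.6057/1² - (-13.6057/6²)|
ΔE₂ = |-13.605700000000 - (-0.377936111111)| = 13.227763889 eV

Since 13.227763889 eV > 3.123757653 eV, the transition 6 → 1 emits the more energetic photon.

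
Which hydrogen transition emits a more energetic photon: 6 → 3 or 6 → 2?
6 → 2

Calculate the energy for each transition:

Transition 6 → 3:
ΔE₁ = |E_3 - E_6| = |-13.6057/3² - (-13.6057/6²)|
ΔE₁ = |-1.5117444444 - (-0.3779361111)| = 1.1338083 eV

Transition 6 → 2:
ΔE₂ = |E_2 - E_6| = |-13.6057/2² - (-13.6057/6²)|
ΔE₂ = |-3.4014250000 - (-0.3779361111)| = 3.0234889 eV

Since 3.0234889 eV > 1.1338083 eV, the transition 6 → 2 emits the more energetic photon.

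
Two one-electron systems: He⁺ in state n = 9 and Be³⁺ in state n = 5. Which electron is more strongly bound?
Be³⁺ at n = 5 (E = -8.7076 eV)

Using E_n = -13.6057 Z² / n² eV:

He⁺ (Z = 2) at n = 9:
E = -13.6057 × 2² / 9² = -13.6057 × 4 / 81 = -0.6718864 eV

Be³⁺ (Z = 4) at n = 5:
E = -13.6057 × 4² / 5² = -13.6057 × 16 / 25 = -8.7076480 eV

Since -8.7076480 eV < -0.6718864 eV,
Be³⁺ at n = 5 is more tightly bound (requires more energy to ionize).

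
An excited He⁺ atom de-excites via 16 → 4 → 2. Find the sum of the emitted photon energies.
13.393111 eV

The energy levels of He⁺ are E_n = -13.6057 × 2² / n² eV.

First transition (16 → 4):
ΔE₁ = |E_4 - E_16|
ΔE₁ = |-3.401425000000 - (-0.212589062500)| = 3.188835938 eV

Second transition (4 → 2):
ΔE₂ = |E_2 - E_4|
ΔE₂ = |-13.605700000000 - (-3.401425000000)| = 10.204275000 eV

Total energy released:
E_total = ΔE₁ + ΔE₂ = 3.188835938 + 10.204275000 = 13.393111 eV

Note: This equals the direct transition 16 → 2: 13.393111 eV ✓
Energy is conserved regardless of the path taken.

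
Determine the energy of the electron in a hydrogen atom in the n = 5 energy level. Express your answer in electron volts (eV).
-0.544 eV

The energy levels of a hydrogen-like atom are given by:
E_n = -13.6057 eV / n²

For n = 5:
E_5 = -13.6057 eV / 5²
E_5 = -13.6057 eV / 25
E_5 = -0.544 eV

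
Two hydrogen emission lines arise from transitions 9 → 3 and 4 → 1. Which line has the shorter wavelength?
4 → 1

Calculate the energy for each transition:

Transition 9 → 3:
ΔE₁ = |E_3 - E_9| = |-13.6057/3² - (-13.6057/9²)|
ΔE₁ = |-1.5117444444 - (-0.1679716049)| = 1.3437728 eV

Transition 4 → 1:
ΔE₂ = |E_1 - E_4| = |-13.6057/1² - (-13.6057/4²)|
ΔE₂ = |-13.6057000000 - (-0.8503562500)| = 12.7553438 eV

Since 12.7553438 eV > 1.3437728 eV, the transition 4 → 1 emits the more energetic photon.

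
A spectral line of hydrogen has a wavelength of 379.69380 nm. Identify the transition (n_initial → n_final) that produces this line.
n = 10 → n = 2

First, find the photon energy from the wavelength (hc = 1239.84 eV·nm):
E = hc/λ = 1239.84 eV·nm / 379.69380 nm = 3.2653680 eV

The energy levels of hydrogen satisfy E_n = -13.6057 / n² eV, so an emission n_i → n_f releases
ΔE = 13.6057 × (1/n_f² − 1/n_i²) eV.

Setting ΔE equal to the photon energy:
1/n_f² − 1/n_i² = 3.2653680 / 13.6057 = 0.24000000

Since 1/n_i² must be positive, we need 1/n_f² > 0.24000000, i.e. n_f ≤ 2. For each allowed n_f, solve n_i = (1/n_f² − 0.24000000)^(−1/2) and check whether it is a whole number:
  n_f = 1: 1/n_i² = 1.00000000 − 0.24000000 = 0.76000000 → n_i = 1.147  (not an integer) ✗
  n_f = 2: 1/n_i² = 0.25000000 − 0.24000000 = 0.01000000 → n_i = 10.000  → integer, n_i = 10 ✓

Only n_f = 2 gives an integer upper level, n_i = 10.

The transition is from n = 10 to n = 2 (emission).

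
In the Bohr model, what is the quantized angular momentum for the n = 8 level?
8.4366e-34 J·s (or 8ℏ)

In the Bohr model, angular momentum is quantized:
L = nℏ

where ℏ = h/(2π) = 1.054572e-34 J·s

For n = 8:
L = 8 × 1.054572e-34 J·s
L = 8.4366e-34 J·s

This can also be written as L = 8ℏ.
The angular momentum is an integer multiple of the reduced Planck constant.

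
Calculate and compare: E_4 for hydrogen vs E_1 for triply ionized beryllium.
Be³⁺ at n = 1 (E = -217.6912 eV)

Using E_n = -13.6057 Z² / n² eV:

H (Z = 1) at n = 4:
E = -13.6057 × 1² / 4² = -13.6057 × 1 / 16 = -0.8503563 eV

Be³⁺ (Z = 4) at n = 1:
E = -13.6057 × 4² / 1² = -13.6057 × 16 / 1 = -217.6912000 eV

Since -217.6912000 eV < -0.8503563 eV,
Be³⁺ at n = 1 is more tightly bound (requires more energy to ionize).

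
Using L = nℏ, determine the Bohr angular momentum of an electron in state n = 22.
2.3201e-33 J·s (or 22ℏ)

In the Bohr model, angular momentum is quantized:
L = nℏ

where ℏ = h/(2π) = 1.054572e-34 J·s

For n = 22:
L = 22 × 1.054572e-34 J·s
L = 2.3201e-33 J·s

This can also be written as L = 22ℏ.
The angular momentum is an integer multiple of the reduced Planck constant.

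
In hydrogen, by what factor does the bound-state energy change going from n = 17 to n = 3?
32.1111

Using E_n = -13.6057 Z² / n² eV with Z = 1:

E_3 = -13.6057 / 3² = -13.6057 / 9 = -1.5117444444 eV
E_17 = -13.6057 / 17² = -13.6057 / 289 = -0.0470785467 eV

The ratio is:
E_3/E_17 = (-1.5117444444) / (-0.0470785467)
E_3/E_17 = (-13.6057/9) / (-13.6057/289)
E_3/E_17 = 289/9
E_3/E_17 = 32.1111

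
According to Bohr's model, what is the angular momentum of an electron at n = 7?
7.38200e-34 J·s (or 7ℏ)

In the Bohr model, angular momentum is quantized:
L = nℏ

where ℏ = h/(2π) = 1.0545718e-34 J·s

For n = 7:
L = 7 × 1.0545718e-34 J·s
L = 7.38200e-34 J·s

This can also be written as L = 7ℏ.
The angular momentum is an integer multiple of the reduced Planck constant.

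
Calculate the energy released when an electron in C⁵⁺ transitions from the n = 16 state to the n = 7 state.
8.0827 eV

The energy levels are E_n = -13.6057 Z² eV / n².

Energy at n = 16: E_16 = -13.6057 × 6² / 16² = -1.9133016 eV
Energy at n = 7: E_7 = -13.6057 × 6² / 7² = -9.9960245 eV

For emission (electron falling to lower state), the photon energy is:
E_photon = E_16 - E_7 = |-1.9133016 - (-9.9960245)|
E_photon = 8.0827 eV

This energy is carried away by the emitted photon.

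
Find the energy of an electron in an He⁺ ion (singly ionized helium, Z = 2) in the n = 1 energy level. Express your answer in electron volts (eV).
-54.423 eV

The energy levels of a hydrogen-like atom are given by:
E_n = -13.6057 Z² / n² eV  (with Z = 2 for He⁺)

For n = 1:
E_1 = -13.6057 × 2² / 1²
E_1 = -13.6057 × 4 / 1
E_1 = -54.423 eV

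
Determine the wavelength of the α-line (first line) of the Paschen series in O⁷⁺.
29.29066 nm

The longest wavelength corresponds to the smallest energy transition in the series.
The Paschen series has all transitions ending at n_f = 3.

For O⁷⁺ (Z = 8), the first line (α-line) is the jump from n = 4 to n = 3:
E_4 = -13.6057 × 8² / 4² = -54.4228000 eV
E_3 = -13.6057 × 8² / 3² = -96.7516444 eV
ΔE = E_4 - E_3 = 42.3288444 eV

λ = hc/E = 1239.84 eV·nm / 42.3288444 eV
λ = 29.29066 nm

This is the α-line of the Paschen series in O⁷⁺.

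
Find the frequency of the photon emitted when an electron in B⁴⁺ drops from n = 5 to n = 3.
5.85e+15 Hz

First, find the transition energy:
E_5 = -13.6057 × 5² / 5² = -13.605700 eV
E_3 = -13.6057 × 5² / 3² = -37.793611 eV
|ΔE| = |E_3 - E_5| = 24.187911 eV

Convert to Joules: E = 24.187911 eV × (1.602177 × 10⁻¹⁹ J/eV) = 3.8753e-18 J

Using E = hf:
f = E/h = 3.8753e-18 J / (6.62607 × 10⁻³⁴ J·s)
f = 5.85e+15 Hz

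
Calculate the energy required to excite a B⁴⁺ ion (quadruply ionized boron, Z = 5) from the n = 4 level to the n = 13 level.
19.246 eV

The energy levels of a hydrogen-like atom are E_n = -13.6057 Z² eV / n².

Energy at n = 4: E_4 = -13.6057 × 5² / 4² = -21.258906 eV
Energy at n = 13: E_13 = -13.6057 × 5² / 13² = -2.012678 eV

The excitation energy is the difference:
ΔE = E_13 - E_4
ΔE = -2.012678 - (-21.258906)
ΔE = 19.246 eV

Since this is positive, energy must be absorbed (photon absorption).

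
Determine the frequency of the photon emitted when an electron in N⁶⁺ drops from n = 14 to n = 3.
1.709e+16 Hz

First, find the transition energy:
E_14 = -13.6057 × 7² / 14² = -3.40143 eV
E_3 = -13.6057 × 7² / 3² = -74.07548 eV
|ΔE| = |E_3 - E_14| = 70.67405 eV

Convert to Joules: E = 70.67405 eV × (1.602177 × 10⁻¹⁹ J/eV) = 1.13232e-17 J

Using E = hf:
f = E/h = 1.13232e-17 J / (6.62607 × 10⁻³⁴ J·s)
f = 1.709e+16 Hz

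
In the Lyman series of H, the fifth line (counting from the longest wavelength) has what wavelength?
93.7301 nm

The lines of a series are numbered from the longest wavelength (smallest ΔE) outward; the fifth line is the transition from n = n_f + 5 to n_f.
The Lyman series has all transitions ending at n_f = 1.

For H, the fifth line (ε-line) is the jump from n = 6 to n = 1:
E_6 = -13.6057 / 6² = -0.377936 eV
E_1 = -13.6057 / 1² = -13.605700 eV
ΔE = E_6 - E_1 = 13.227764 eV

λ = hc/E = 1239.84 eV·nm / 13.227764 eV
λ = 93.7301 nm

This is the ε-line of the Lyman series in H.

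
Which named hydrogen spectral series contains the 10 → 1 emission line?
Lyman series

The spectral series in hydrogen are named based on the final (lower) energy level:
- Lyman series: n_final = 1 (ultraviolet)
- Balmer series: n_final = 2 (visible/near-UV)
- Paschen series: n_final = 3 (infrared)
- Brackett series: n_final = 4 (infrared)
- Pfund series: n_final = 5 (far infrared)

Since this transition ends at n = 1, it belongs to the Lyman series.

For reference, this 10 → 1 line has photon energy
ΔE = 13.6057 eV × (1/1² - 1/10²) = 13.46964300 eV,
corresponding to wavelength λ = hc/ΔE = 1239.84 eV·nm / 13.46964300 eV = 92.046983 nm in the ultraviolet region.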